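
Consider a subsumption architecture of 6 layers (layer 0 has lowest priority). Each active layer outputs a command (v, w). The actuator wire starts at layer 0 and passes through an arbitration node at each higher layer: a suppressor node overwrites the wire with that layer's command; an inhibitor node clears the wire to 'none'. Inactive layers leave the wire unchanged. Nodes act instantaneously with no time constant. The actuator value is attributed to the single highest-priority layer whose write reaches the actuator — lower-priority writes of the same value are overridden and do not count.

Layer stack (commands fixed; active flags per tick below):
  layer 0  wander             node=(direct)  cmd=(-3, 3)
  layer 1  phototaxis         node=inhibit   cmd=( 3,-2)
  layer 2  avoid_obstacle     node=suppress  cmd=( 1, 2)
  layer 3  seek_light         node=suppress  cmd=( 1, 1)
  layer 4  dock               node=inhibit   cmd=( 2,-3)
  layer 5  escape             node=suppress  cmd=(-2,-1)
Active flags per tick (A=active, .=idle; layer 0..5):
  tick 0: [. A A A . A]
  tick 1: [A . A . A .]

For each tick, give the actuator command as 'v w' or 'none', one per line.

tick 0:
  [0] wander off; wire := none
  [1] phototaxis on (inhibit); wire := none
  [2] avoid_obstacle on (suppress); wire := (1, 2)
  [3] seek_light on (suppress); wire := (1, 1)
  [4] dock off; pass (1, 1)
  [5] escape on (suppress); wire := (-2, -1)
  output (-2, -1)
tick 1:
  [0] wander on; wire := (-3, 3)
  [1] phototaxis off; pass (-3, 3)
  [2] avoid_obstacle on (suppress); wire := (1, 2)
  [3] seek_light off; pass (1, 2)
  [4] dock on (inhibit); wire := none
  [5] escape off; pass none
  output none

-2 -1
none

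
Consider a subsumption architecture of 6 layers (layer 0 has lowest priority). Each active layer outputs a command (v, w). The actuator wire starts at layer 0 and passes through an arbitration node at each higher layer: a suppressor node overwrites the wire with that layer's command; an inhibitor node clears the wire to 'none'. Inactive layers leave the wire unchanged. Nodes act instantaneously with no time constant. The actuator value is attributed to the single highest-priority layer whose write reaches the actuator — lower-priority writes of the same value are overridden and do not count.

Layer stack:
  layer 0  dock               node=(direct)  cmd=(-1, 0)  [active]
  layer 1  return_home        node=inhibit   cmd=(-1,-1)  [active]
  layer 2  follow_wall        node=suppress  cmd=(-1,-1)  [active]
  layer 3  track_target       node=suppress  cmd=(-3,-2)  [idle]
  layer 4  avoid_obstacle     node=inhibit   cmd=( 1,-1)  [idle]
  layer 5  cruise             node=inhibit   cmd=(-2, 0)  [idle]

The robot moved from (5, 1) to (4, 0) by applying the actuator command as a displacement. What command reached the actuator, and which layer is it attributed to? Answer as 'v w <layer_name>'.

displacement = (4, 0) − (5, 1) = (-1, -1)
[0] dock on; wire := (-1, 0)
[1] return_home on (inhibit); wire := none
[2] follow_wall on (suppress); wire := (-1, -1)
[3] track_target off; pass (-1, -1)
[4] avoid_obstacle off; pass (-1, -1)
[5] cruise off; pass (-1, -1)
output (-1, -1) — from layer 2 (follow_wall)

-1 -1 follow_wall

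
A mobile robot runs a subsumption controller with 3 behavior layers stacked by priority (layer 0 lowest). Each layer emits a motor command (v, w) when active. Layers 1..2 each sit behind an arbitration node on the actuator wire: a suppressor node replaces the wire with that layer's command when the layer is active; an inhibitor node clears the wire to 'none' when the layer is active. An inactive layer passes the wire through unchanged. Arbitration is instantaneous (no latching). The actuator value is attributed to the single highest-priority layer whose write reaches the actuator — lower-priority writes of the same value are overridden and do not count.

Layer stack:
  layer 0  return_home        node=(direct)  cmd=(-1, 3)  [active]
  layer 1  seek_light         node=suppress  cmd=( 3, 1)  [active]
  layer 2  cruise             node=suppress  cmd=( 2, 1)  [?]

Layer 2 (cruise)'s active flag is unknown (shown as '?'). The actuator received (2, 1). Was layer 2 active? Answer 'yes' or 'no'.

yes

If layer 2 is active=yes:
  actuator would be (2, 1)
If layer 2 is active=no:
  actuator would be (3, 1)
Observed (2, 1), so layer 2 was active.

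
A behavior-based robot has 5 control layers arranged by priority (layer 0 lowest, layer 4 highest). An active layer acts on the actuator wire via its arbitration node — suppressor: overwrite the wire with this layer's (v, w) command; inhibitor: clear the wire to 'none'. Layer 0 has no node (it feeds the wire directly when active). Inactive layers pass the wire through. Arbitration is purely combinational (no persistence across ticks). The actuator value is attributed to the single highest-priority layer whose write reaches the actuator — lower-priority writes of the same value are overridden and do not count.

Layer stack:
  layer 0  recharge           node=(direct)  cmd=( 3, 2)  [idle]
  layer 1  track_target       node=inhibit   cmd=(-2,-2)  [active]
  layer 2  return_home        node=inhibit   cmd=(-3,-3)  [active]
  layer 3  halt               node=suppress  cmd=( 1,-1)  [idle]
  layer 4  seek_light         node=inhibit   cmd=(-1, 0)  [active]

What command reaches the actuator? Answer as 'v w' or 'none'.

none

layer 0 (recharge) idle — none
layer 1 (track_target) active — inhibits: none
layer 2 (return_home) active — inhibits: none
layer 3 (halt) idle — unchanged: none
layer 4 (seek_light) active — inhibits: none
→ actuator none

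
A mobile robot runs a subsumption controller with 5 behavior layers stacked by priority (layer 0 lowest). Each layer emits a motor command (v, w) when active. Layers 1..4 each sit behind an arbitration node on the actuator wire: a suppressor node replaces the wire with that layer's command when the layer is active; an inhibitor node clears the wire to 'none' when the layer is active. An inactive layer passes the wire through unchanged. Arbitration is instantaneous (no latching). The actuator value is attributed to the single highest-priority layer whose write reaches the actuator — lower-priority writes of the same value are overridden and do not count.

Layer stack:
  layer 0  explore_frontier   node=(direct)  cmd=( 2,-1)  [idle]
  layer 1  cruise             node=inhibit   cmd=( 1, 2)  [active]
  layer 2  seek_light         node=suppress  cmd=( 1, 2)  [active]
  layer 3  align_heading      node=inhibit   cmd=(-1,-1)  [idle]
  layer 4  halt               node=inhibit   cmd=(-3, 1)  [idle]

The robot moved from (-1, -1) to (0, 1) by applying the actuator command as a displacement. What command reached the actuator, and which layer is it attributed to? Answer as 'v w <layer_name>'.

1 2 seek_light

displacement = (0, 1) − (-1, -1) = (1, 2)
layer 0 (explore_frontier) idle — none
layer 1 (cruise) active — inhibits: none
layer 2 (seek_light) active — suppresses: (1, 2)
layer 3 (align_heading) idle — unchanged: (1, 2)
layer 4 (halt) idle — unchanged: (1, 2)
→ actuator (1, 2) — from layer 2 (seek_light)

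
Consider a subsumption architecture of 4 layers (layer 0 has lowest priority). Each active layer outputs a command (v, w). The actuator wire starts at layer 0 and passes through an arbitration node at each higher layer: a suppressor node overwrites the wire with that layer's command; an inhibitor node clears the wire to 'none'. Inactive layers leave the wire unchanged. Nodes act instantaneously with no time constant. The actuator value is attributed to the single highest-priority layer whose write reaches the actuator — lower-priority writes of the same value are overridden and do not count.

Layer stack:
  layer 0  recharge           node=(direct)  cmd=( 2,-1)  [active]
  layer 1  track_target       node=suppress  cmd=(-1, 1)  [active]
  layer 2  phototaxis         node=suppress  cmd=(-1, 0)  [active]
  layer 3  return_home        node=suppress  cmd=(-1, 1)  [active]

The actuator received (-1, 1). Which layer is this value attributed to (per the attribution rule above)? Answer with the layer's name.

[0] recharge on; wire := (2, -1)
[1] track_target on (suppress); wire := (-1, 1)
[2] phototaxis on (suppress); wire := (-1, 0)
[3] return_home on (suppress); wire := (-1, 1)
output (-1, 1)
last writer: layer 3 = return_home

return_home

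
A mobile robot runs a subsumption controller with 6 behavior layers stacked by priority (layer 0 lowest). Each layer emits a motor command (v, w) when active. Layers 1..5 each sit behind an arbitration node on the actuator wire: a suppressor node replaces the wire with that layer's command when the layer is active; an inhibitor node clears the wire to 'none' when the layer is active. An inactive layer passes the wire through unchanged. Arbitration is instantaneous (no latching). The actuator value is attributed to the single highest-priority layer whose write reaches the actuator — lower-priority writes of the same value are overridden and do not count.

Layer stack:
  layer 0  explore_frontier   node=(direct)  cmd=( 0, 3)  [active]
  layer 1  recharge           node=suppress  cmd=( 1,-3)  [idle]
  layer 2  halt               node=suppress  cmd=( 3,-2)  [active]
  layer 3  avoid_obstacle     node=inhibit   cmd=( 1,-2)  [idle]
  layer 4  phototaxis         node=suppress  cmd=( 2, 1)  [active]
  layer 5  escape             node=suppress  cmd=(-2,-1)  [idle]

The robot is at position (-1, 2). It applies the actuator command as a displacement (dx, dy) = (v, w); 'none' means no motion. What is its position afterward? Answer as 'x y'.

1 3

[0] explore_frontier on; wire := (0, 3)
[1] recharge off; pass (0, 3)
[2] halt on (suppress); wire := (3, -2)
[3] avoid_obstacle off; pass (3, -2)
[4] phototaxis on (suppress); wire := (2, 1)
[5] escape off; pass (2, 1)
output (2, 1)
position: (-1, 2) + (2, 1) = (1, 3)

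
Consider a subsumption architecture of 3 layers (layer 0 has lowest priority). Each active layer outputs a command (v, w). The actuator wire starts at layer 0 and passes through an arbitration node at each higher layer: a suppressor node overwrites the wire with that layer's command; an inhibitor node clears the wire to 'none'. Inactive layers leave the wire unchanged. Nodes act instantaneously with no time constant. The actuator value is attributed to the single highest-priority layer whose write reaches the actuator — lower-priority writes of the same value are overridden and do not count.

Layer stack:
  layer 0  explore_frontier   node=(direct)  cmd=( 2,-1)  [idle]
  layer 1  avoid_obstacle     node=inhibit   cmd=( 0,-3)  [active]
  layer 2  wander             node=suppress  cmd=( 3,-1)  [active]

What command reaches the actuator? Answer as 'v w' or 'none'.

L0 explore_frontier: idle → wire = none
L1 avoid_obstacle: active, inhibitor → wire = none
L2 wander: active, suppressor → wire = (3, -1)
actuator = (3, -1)

3 -1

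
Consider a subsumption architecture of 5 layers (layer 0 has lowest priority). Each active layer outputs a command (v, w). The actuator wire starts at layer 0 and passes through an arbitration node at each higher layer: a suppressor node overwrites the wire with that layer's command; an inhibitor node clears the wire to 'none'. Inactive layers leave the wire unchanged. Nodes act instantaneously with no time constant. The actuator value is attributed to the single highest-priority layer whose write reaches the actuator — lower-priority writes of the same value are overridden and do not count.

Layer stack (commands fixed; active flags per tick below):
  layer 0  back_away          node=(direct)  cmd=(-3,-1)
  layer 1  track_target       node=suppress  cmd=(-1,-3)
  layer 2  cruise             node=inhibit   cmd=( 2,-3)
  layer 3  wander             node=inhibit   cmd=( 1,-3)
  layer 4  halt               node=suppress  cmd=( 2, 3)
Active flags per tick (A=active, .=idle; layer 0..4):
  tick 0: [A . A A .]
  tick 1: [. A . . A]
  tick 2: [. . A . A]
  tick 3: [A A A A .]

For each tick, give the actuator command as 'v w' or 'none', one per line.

none
2 3
2 3
none

tick 0:
  layer 0 (back_away) active — direct: (-3, -1)
  layer 1 (track_target) idle — unchanged: (-3, -1)
  layer 2 (cruise) active — inhibits: none
  layer 3 (wander) active — inhibits: none
  layer 4 (halt) idle — unchanged: none
  → actuator none
tick 1:
  layer 0 (back_away) idle — none
  layer 1 (track_target) active — suppresses: (-1, -3)
  layer 2 (cruise) idle — unchanged: (-1, -3)
  layer 3 (wander) idle — unchanged: (-1, -3)
  layer 4 (halt) active — suppresses: (2, 3)
  → actuator (2, 3)
tick 2:
  layer 0 (back_away) idle — none
  layer 1 (track_target) idle — unchanged: none
  layer 2 (cruise) active — inhibits: none
  layer 3 (wander) idle — unchanged: none
  layer 4 (halt) active — suppresses: (2, 3)
  → actuator (2, 3)
tick 3:
  layer 0 (back_away) active — direct: (-3, -1)
  layer 1 (track_target) active — suppresses: (-1, -3)
  layer 2 (cruise) active — inhibits: none
  layer 3 (wander) active — inhibits: none
  layer 4 (halt) idle — unchanged: none
  → actuator none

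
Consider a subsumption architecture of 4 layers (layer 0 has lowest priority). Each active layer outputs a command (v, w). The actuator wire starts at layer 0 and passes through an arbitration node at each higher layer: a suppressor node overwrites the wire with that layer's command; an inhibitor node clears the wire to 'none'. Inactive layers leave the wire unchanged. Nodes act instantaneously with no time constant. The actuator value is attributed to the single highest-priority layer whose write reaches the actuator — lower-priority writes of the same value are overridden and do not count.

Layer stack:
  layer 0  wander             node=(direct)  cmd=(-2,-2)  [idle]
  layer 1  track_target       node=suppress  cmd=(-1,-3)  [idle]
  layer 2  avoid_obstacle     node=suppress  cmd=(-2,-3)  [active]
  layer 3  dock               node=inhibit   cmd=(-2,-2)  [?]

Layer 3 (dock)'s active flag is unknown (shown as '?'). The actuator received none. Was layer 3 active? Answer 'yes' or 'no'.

If layer 3 is active=yes:
  actuator would be none
If layer 3 is active=no:
  actuator would be (-2, -3)
Observed none, so layer 3 was active.

yes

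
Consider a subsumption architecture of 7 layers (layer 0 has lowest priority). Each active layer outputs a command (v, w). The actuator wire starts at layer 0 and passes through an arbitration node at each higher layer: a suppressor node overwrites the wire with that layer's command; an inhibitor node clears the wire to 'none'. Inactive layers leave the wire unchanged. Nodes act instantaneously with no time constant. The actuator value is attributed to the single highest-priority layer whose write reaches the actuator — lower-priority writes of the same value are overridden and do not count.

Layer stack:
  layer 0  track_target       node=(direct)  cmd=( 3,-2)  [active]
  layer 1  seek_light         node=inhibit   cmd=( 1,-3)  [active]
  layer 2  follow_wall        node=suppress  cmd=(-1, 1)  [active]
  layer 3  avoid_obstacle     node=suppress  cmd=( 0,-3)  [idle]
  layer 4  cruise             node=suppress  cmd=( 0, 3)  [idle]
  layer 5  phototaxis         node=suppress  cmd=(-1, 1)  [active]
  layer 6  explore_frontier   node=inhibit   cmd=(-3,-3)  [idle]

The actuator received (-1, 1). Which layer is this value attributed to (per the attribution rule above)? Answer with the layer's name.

layer 0 (track_target) active — direct: (3, -2)
layer 1 (seek_light) active — inhibits: none
layer 2 (follow_wall) active — suppresses: (-1, 1)
layer 3 (avoid_obstacle) idle — unchanged: (-1, 1)
layer 4 (cruise) idle — unchanged: (-1, 1)
layer 5 (phototaxis) active — suppresses: (-1, 1)
layer 6 (explore_frontier) idle — unchanged: (-1, 1)
→ actuator (-1, 1)
last writer: layer 5 = phototaxis

phototaxis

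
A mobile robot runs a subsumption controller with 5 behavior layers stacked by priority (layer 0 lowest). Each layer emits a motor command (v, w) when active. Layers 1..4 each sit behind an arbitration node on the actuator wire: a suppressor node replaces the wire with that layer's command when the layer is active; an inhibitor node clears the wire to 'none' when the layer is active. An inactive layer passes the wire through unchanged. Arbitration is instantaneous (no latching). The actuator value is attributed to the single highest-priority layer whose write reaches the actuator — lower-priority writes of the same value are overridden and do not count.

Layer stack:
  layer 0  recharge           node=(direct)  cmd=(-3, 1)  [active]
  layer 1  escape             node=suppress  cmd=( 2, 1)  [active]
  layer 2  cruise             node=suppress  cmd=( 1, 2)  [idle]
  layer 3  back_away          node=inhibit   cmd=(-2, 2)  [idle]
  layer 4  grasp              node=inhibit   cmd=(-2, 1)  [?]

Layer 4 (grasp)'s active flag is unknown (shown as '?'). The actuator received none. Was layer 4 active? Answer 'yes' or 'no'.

If layer 4 is active=yes:
  actuator would be none
If layer 4 is active=no:
  actuator would be (2, 1)
Observed none, so layer 4 was active.

yes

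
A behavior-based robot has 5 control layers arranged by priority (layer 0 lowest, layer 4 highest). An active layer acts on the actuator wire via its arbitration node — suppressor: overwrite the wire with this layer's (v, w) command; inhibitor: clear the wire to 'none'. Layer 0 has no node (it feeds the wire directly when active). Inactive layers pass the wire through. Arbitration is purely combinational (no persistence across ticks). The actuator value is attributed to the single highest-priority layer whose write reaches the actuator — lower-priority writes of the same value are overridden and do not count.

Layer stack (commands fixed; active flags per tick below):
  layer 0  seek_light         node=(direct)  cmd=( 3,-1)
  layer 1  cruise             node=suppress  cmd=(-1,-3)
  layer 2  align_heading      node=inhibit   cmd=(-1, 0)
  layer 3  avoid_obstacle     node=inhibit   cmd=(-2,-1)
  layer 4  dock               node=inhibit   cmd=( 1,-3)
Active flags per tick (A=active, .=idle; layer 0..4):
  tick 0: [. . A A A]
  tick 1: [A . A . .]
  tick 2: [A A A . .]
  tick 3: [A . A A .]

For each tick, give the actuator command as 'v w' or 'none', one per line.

none
none
none
none

tick 0:
  [0] seek_light off; wire := none
  [1] cruise off; pass none
  [2] align_heading on (inhibit); wire := none
  [3] avoid_obstacle on (inhibit); wire := none
  [4] dock on (inhibit); wire := none
  output none
tick 1:
  [0] seek_light on; wire := (3, -1)
  [1] cruise off; pass (3, -1)
  [2] align_heading on (inhibit); wire := none
  [3] avoid_obstacle off; pass none
  [4] dock off; pass none
  output none
tick 2:
  [0] seek_light on; wire := (3, -1)
  [1] cruise on (suppress); wire := (-1, -3)
  [2] align_heading on (inhibit); wire := none
  [3] avoid_obstacle off; pass none
  [4] dock off; pass none
  output none
tick 3:
  [0] seek_light on; wire := (3, -1)
  [1] cruise off; pass (3, -1)
  [2] align_heading on (inhibit); wire := none
  [3] avoid_obstacle on (inhibit); wire := none
  [4] dock off; pass none
  output none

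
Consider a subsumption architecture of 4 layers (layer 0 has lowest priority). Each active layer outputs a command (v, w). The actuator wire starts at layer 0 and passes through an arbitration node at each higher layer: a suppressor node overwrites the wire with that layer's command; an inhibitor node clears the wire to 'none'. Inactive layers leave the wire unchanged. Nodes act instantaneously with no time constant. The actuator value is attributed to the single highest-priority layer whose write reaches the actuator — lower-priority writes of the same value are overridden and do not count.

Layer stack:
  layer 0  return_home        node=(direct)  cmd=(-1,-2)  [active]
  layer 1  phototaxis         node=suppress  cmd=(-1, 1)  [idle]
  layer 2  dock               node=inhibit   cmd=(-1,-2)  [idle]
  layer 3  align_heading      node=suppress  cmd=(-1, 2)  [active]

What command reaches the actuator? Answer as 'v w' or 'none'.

-1 2

layer 0 (return_home) active — direct: (-1, -2)
layer 1 (phototaxis) idle — unchanged: (-1, -2)
layer 2 (dock) idle — unchanged: (-1, -2)
layer 3 (align_heading) active — suppresses: (-1, 2)
→ actuator (-1, 2)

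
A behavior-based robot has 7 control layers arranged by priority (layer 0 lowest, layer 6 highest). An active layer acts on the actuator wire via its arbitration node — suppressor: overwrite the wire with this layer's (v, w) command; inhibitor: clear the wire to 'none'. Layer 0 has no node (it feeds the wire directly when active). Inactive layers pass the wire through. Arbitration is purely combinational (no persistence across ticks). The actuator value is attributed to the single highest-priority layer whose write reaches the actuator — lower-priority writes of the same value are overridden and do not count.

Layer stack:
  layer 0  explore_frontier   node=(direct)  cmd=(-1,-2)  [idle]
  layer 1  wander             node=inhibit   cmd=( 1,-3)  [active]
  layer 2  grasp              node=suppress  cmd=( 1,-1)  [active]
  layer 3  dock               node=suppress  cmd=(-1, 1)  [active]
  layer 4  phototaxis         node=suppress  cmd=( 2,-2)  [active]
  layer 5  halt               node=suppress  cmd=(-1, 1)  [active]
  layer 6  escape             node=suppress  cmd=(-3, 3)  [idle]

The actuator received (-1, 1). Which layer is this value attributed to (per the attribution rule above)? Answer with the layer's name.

halt

[0] explore_frontier off; wire := none
[1] wander on (inhibit); wire := none
[2] grasp on (suppress); wire := (1, -1)
[3] dock on (suppress); wire := (-1, 1)
[4] phototaxis on (suppress); wire := (2, -2)
[5] halt on (suppress); wire := (-1, 1)
[6] escape off; pass (-1, 1)
output (-1, 1)
last writer: layer 5 = halt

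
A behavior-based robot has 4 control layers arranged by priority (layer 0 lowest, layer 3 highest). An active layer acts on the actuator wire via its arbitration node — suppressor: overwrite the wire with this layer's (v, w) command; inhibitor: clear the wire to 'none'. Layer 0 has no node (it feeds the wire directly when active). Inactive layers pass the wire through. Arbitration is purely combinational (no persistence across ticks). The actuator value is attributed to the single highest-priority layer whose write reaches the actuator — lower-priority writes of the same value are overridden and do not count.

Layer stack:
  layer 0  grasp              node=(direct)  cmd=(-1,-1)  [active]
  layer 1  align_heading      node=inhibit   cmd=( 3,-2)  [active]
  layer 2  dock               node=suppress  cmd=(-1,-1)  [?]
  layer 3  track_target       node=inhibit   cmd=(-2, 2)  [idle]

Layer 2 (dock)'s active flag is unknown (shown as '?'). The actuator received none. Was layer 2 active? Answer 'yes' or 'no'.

no

If layer 2 is active=yes:
  actuator would be (-1, -1)
If layer 2 is active=no:
  actuator would be none
Observed none, so layer 2 was idle.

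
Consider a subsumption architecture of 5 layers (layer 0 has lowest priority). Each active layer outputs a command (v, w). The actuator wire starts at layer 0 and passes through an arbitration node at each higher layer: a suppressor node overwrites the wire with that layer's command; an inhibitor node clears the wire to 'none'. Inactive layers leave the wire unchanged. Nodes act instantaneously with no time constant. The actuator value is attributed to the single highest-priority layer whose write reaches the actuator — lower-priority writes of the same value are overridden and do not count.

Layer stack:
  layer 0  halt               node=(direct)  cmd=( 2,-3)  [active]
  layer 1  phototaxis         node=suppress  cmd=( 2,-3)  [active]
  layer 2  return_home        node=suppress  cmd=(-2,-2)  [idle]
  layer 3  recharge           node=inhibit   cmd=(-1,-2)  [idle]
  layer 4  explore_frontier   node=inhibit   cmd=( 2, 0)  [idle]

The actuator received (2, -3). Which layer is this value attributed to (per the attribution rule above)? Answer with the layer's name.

layer 0 (halt) active — direct: (2, -3)
layer 1 (phototaxis) active — suppresses: (2, -3)
layer 2 (return_home) idle — unchanged: (2, -3)
layer 3 (recharge) idle — unchanged: (2, -3)
layer 4 (explore_frontier) idle — unchanged: (2, -3)
→ actuator (2, -3)
last writer: layer 1 = phototaxis

phototaxis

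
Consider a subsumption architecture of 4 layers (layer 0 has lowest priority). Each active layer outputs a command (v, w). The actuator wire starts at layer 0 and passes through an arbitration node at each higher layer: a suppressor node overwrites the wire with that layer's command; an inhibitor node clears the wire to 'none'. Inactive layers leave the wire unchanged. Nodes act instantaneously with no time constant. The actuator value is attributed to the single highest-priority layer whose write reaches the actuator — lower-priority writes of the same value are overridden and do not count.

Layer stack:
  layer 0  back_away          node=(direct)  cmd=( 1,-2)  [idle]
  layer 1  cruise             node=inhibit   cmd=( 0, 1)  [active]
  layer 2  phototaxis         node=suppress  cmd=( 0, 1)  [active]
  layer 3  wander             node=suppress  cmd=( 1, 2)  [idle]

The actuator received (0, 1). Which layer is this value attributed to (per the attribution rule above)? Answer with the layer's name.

phototaxis

[0] back_away off; wire := none
[1] cruise on (inhibit); wire := none
[2] phototaxis on (suppress); wire := (0, 1)
[3] wander off; pass (0, 1)
output (0, 1)
last writer: layer 2 = phototaxis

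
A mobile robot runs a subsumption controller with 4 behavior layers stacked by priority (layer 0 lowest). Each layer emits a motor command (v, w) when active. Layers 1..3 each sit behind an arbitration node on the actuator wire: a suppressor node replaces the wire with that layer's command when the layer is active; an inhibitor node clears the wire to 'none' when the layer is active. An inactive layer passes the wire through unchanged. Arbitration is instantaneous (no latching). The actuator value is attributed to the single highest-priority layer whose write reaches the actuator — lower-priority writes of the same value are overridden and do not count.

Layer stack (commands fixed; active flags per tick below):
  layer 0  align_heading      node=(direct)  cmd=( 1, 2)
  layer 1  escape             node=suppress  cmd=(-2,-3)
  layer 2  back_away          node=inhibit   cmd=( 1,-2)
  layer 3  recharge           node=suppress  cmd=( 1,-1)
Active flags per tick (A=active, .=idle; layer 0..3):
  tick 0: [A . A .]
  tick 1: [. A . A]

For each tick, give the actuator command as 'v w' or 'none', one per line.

none
1 -1

tick 0:
  layer 0 (align_heading) active — direct: (1, 2)
  layer 1 (escape) idle — unchanged: (1, 2)
  layer 2 (back_away) active — inhibits: none
  layer 3 (recharge) idle — unchanged: none
  → actuator none
tick 1:
  layer 0 (align_heading) idle — none
  layer 1 (escape) active — suppresses: (-2, -3)
  layer 2 (back_away) idle — unchanged: (-2, -3)
  layer 3 (recharge) active — suppresses: (1, -1)
  → actuator (1, -1)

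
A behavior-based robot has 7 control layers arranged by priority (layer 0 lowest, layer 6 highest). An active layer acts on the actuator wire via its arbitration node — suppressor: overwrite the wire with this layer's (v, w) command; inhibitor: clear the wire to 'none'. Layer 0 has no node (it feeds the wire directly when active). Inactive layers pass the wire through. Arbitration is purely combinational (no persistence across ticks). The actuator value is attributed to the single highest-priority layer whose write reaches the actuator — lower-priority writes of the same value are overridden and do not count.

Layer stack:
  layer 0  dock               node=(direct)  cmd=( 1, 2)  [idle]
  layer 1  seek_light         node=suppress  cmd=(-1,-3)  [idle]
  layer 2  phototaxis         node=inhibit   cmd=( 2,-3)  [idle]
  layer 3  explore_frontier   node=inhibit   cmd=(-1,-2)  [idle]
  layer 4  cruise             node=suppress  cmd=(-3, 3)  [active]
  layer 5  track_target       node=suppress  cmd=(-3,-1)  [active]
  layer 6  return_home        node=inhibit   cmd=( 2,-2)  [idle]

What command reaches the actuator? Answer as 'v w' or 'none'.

L0 dock: idle → wire = none
L1 seek_light: idle → wire stays none
L2 phototaxis: idle → wire stays none
L3 explore_frontier: idle → wire stays none
L4 cruise: active, suppressor → wire = (-3, 3)
L5 track_target: active, suppressor → wire = (-3, -1)
L6 return_home: idle → wire stays (-3, -1)
actuator = (-3, -1)

-3 -1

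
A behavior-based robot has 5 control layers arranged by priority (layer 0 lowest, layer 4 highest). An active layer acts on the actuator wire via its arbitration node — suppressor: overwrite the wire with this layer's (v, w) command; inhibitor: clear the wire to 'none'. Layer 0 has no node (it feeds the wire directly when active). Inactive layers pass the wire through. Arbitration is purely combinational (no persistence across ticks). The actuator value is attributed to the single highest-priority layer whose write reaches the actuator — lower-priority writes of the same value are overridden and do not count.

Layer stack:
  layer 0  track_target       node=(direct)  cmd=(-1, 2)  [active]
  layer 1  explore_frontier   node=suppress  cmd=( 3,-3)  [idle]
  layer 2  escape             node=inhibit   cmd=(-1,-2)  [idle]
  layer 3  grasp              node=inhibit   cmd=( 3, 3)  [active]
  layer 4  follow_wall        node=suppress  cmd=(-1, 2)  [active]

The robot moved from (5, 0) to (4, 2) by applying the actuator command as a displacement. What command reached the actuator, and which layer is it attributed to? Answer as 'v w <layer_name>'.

-1 2 follow_wall

displacement = (4, 2) − (5, 0) = (-1, 2)
layer 0 (track_target) active — direct: (-1, 2)
layer 1 (explore_frontier) idle — unchanged: (-1, 2)
layer 2 (escape) idle — unchanged: (-1, 2)
layer 3 (grasp) active — inhibits: none
layer 4 (follow_wall) active — suppresses: (-1, 2)
→ actuator (-1, 2) — from layer 4 (follow_wall)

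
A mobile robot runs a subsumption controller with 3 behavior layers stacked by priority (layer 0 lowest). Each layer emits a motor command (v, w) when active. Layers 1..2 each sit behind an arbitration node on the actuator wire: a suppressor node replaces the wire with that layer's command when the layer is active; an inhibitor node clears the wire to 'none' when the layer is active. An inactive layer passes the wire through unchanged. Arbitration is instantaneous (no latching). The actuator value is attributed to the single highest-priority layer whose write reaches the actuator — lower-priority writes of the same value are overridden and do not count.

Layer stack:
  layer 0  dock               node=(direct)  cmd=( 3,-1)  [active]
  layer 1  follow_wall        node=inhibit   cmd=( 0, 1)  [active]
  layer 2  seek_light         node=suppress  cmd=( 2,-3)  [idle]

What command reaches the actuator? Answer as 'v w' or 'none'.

layer 0 (dock) active — direct: (3, -1)
layer 1 (follow_wall) active — inhibits: none
layer 2 (seek_light) idle — unchanged: none
→ actuator none

none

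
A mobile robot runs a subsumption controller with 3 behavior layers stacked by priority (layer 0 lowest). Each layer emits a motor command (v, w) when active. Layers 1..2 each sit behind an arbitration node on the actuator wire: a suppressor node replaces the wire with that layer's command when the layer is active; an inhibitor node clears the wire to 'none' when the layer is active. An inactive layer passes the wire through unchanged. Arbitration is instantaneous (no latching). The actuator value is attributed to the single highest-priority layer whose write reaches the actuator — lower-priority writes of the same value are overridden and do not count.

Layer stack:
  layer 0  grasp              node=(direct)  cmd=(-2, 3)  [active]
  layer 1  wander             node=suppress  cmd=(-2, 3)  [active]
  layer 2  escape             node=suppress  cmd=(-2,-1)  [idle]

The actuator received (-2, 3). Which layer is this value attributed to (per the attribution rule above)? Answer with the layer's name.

wander

L0 grasp: active, feeds wire = (-2, 3)
L1 wander: active, suppressor → wire = (-2, 3)
L2 escape: idle → wire stays (-2, 3)
actuator = (-2, 3)
last writer: layer 1 = wander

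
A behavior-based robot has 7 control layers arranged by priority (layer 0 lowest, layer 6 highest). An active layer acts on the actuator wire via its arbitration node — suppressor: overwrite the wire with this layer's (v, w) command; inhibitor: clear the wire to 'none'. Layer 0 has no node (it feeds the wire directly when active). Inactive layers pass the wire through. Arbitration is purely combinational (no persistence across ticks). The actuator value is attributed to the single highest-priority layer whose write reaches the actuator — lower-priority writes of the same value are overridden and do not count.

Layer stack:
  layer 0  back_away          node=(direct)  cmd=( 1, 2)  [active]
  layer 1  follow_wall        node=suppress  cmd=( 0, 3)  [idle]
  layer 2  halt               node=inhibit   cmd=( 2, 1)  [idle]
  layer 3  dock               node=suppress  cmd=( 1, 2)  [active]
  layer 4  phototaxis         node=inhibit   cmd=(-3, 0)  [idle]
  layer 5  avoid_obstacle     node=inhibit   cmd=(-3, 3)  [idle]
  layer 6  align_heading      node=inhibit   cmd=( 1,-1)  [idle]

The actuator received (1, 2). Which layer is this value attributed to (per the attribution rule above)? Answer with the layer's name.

L0 back_away: active, feeds wire = (1, 2)
L1 follow_wall: idle → wire stays (1, 2)
L2 halt: idle → wire stays (1, 2)
L3 dock: active, suppressor → wire = (1, 2)
L4 phototaxis: idle → wire stays (1, 2)
L5 avoid_obstacle: idle → wire stays (1, 2)
L6 align_heading: idle → wire stays (1, 2)
actuator = (1, 2)
last writer: layer 3 = dock

dock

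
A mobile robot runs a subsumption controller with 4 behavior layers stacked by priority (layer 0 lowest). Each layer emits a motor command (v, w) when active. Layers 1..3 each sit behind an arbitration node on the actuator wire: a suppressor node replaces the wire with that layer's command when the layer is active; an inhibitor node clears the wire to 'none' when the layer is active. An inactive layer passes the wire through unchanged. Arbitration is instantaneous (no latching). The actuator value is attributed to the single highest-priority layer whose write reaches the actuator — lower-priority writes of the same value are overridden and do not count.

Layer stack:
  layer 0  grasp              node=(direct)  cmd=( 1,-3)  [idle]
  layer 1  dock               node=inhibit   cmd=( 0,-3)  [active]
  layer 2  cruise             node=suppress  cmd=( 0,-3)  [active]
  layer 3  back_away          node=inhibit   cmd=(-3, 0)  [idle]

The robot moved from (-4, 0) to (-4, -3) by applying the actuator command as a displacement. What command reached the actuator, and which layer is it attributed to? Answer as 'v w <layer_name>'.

displacement = (-4, -3) − (-4, 0) = (0, -3)
[0] grasp off; wire := none
[1] dock on (inhibit); wire := none
[2] cruise on (suppress); wire := (0, -3)
[3] back_away off; pass (0, -3)
output (0, -3) — from layer 2 (cruise)

0 -3 cruise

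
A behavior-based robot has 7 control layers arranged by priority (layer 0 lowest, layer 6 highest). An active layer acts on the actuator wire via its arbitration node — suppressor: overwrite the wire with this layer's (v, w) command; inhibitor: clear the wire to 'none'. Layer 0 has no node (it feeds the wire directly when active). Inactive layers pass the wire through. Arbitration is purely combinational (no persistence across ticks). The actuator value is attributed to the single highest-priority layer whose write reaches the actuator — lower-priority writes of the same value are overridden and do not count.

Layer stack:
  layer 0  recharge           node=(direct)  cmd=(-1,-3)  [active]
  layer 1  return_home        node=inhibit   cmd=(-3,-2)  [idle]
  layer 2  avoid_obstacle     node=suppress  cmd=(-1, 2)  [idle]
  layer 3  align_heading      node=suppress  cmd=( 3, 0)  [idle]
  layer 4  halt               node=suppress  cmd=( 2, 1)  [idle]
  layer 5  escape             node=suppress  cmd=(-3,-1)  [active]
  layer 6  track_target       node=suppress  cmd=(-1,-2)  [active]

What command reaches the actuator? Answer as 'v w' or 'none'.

-1 -2

L0 recharge: active, feeds wire = (-1, -3)
L1 return_home: idle → wire stays (-1, -3)
L2 avoid_obstacle: idle → wire stays (-1, -3)
L3 align_heading: idle → wire stays (-1, -3)
L4 halt: idle → wire stays (-1, -3)
L5 escape: active, suppressor → wire = (-3, -1)
L6 track_target: active, suppressor → wire = (-1, -2)
actuator = (-1, -2)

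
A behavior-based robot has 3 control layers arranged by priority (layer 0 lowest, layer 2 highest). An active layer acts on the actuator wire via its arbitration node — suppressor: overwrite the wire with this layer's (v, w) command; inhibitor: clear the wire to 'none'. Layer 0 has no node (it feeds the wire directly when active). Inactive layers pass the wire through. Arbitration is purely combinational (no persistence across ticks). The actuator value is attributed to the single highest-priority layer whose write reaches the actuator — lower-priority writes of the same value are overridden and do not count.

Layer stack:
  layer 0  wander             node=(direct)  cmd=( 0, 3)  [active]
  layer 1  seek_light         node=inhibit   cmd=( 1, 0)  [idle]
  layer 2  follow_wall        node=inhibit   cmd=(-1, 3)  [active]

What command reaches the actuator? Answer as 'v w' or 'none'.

L0 wander: active, feeds wire = (0, 3)
L1 seek_light: idle → wire stays (0, 3)
L2 follow_wall: active, inhibitor → wire = none
actuator = none

none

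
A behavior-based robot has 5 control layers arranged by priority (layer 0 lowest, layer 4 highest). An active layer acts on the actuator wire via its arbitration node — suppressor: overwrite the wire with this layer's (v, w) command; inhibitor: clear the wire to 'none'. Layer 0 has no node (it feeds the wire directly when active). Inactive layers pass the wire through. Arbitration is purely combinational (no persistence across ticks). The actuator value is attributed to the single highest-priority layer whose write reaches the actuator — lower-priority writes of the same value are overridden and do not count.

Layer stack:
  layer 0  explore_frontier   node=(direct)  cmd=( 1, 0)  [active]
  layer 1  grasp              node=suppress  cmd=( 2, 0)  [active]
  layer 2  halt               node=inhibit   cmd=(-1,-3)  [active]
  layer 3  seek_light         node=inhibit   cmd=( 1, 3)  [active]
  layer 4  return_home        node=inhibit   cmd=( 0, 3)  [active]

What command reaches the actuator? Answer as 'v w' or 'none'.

layer 0 (explore_frontier) active — direct: (1, 0)
layer 1 (grasp) active — suppresses: (2, 0)
layer 2 (halt) active — inhibits: none
layer 3 (seek_light) active — inhibits: none
layer 4 (return_home) active — inhibits: none
→ actuator none

none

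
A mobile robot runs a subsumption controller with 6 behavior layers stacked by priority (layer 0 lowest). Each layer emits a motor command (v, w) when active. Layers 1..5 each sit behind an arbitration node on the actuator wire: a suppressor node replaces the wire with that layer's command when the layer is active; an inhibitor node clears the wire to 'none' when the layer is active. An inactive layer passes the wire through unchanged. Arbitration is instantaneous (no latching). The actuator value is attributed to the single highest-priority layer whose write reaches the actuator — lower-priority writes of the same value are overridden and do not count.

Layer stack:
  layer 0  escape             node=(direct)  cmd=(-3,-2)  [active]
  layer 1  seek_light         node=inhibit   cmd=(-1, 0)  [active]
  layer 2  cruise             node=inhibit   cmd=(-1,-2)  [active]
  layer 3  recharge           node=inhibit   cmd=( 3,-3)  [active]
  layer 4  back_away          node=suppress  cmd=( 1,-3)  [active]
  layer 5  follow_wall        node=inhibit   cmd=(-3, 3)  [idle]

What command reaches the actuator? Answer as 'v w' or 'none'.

1 -3

L0 escape: active, feeds wire = (-3, -2)
L1 seek_light: active, inhibitor → wire = none
L2 cruise: active, inhibitor → wire = none
L3 recharge: active, inhibitor → wire = none
L4 back_away: active, suppressor → wire = (1, -3)
L5 follow_wall: idle → wire stays (1, -3)
actuator = (1, -3)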